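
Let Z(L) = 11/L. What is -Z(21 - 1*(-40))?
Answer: -11/61 ≈ -0.18033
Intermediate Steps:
-Z(21 - 1*(-40)) = -11/(21 - 1*(-40)) = -11/(21 + 40) = -11/61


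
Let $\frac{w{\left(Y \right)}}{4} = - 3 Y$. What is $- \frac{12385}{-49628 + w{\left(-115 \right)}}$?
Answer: $\frac{12385}{48248} \approx 0.25669$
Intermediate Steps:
$w{\left(Y \right)} = - 12 Y$ ($w{\left(Y \right)} = 4 \left(- 3 Y\right) = - 12 Y$)
$- \frac{12385}{-49628 + w{\left(-115 \right)}} = - \frac{12385}{-49628 - -1380} = - \frac{12385}{-49628 + 1380} = - \frac{12385}{-48248} = \left(-12385\right) \left(- \frac{1}{48248}\right) = \frac{12385}{48248}$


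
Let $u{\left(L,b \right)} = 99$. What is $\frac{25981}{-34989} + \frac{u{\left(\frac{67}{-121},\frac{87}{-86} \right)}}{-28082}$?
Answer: $- \frac{733062353}{982561098} \approx -0.74607$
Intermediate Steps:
$\frac{25981}{-34989} + \frac{u{\left(\frac{67}{-121},\frac{87}{-86} \right)}}{-28082} = \frac{25981}{-34989} + \frac{99}{-28082} = 25981 \left(- \frac{1}{34989}\right) + 99 \left(- \frac{1}{28082}\right) = - \frac{25981}{34989} - \frac{99}{28082} = - \frac{733062353}{982561098}$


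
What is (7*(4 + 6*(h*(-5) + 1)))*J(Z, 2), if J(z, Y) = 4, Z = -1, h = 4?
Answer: -3080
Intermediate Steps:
(7*(4 + 6*(h*(-5) + 1)))*J(Z, 2) = (7*(4 + 6*(4*(-5) + 1)))*4 = (7*(4 + 6*(-20 + 1)))*4 = (7*(4 + 6*(-19)))*4 = (7*(4 - 114))*4 = (7*(-110))*4 = -770*4 = -3080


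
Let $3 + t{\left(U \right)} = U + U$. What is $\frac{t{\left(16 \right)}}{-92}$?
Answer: $- \frac{29}{92} \approx -0.31522$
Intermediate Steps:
$t{\left(U \right)} = -3 + 2 U$ ($t{\left(U \right)} = -3 + \left(U + U\right) = -3 + 2 U$)
$\frac{t{\left(16 \right)}}{-92} = \frac{-3 + 2 \cdot 16}{-92} = - \frac{-3 + 32}{92} = \left(- \frac{1}{92}\right) 29 = - \frac{29}{92}$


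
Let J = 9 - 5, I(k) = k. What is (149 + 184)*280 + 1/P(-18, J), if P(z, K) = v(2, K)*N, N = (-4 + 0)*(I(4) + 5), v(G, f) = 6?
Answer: 20139839/216 ≈ 93240.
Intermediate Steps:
J = 4
N = -36 (N = (-4 + 0)*(4 + 5) = -4*9 = -36)
P(z, K) = -216 (P(z, K) = 6*(-36) = -216)
(149 + 184)*280 + 1/P(-18, J) = (149 + 184)*280 + 1/(-216) = 333*280 - 1/216 = 93240 - 1/216 = 20139839/216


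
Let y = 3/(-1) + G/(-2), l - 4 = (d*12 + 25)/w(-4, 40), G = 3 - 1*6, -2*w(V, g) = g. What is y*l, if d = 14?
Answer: 339/40 ≈ 8.4750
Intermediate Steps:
w(V, g) = -g/2
G = -3 (G = 3 - 6 = -3)
l = -113/20 (l = 4 + (14*12 + 25)/((-1/2*40)) = 4 + (168 + 25)/(-20) = 4 + 193*(-1/20) = 4 - 193/20 = -113/20 ≈ -5.6500)
y = -3/2 (y = 3/(-1) - 3/(-2) = 3*(-1) - 3*(-1/2) = -3 + 3/2 = -3/2 ≈ -1.5000)
y*l = -3/2*(-113/20) = 339/40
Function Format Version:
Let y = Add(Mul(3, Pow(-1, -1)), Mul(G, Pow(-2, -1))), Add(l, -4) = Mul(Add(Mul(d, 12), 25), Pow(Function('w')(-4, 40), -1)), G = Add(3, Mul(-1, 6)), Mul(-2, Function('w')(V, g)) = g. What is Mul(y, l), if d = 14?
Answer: Rational(339, 40) ≈ 8.4750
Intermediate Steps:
Function('w')(V, g) = Mul(Rational(-1, 2), g)
G = -3 (G = Add(3, -6) = -3)
l = Rational(-113, 20) (l = Add(4, Mul(Add(Mul(14, 12), 25), Pow(Mul(Rational(-1, 2), 40), -1))) = Add(4, Mul(Add(168, 25), Pow(-20, -1))) = Add(4, Mul(193, Rational(-1, 20))) = Add(4, Rational(-193, 20)) = Rational(-113, 20) ≈ -5.6500)
y = Rational(-3, 2) (y = Add(Mul(3, Pow(-1, -1)), Mul(-3, Pow(-2, -1))) = Add(Mul(3, -1), Mul(-3, Rational(-1, 2))) = Add(-3, Rational(3, 2)) = Rational(-3, 2) ≈ -1.5000)
Mul(y, l) = Mul(Rational(-3, 2), Rational(-113, 20)) = Rational(339, 40)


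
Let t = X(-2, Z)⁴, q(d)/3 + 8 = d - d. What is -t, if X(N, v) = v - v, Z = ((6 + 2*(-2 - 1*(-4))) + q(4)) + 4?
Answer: 0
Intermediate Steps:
q(d) = -24 (q(d) = -24 + 3*(d - d) = -24 + 3*0 = -24 + 0 = -24)
Z = -10 (Z = ((6 + 2*(-2 - 1*(-4))) - 24) + 4 = ((6 + 2*(-2 + 4)) - 24) + 4 = ((6 + 2*2) - 24) + 4 = ((6 + 4) - 24) + 4 = (10 - 24) + 4 = -14 + 4 = -10)
X(N, v) = 0
t = 0 (t = 0⁴ = 0)
-t = -1*0 = 0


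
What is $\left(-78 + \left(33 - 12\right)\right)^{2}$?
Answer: $3249$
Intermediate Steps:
$\left(-78 + \left(33 - 12\right)\right)^{2} = \left(-78 + 21\right)^{2} = \left(-57\right)^{2} = 3249$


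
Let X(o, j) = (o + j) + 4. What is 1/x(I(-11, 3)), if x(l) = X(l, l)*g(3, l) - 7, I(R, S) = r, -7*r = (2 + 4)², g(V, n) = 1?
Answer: -7/93 ≈ -0.075269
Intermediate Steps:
X(o, j) = 4 + j + o (X(o, j) = (j + o) + 4 = 4 + j + o)
r = -36/7 (r = -(2 + 4)²/7 = -⅐*6² = -⅐*36 = -36/7 ≈ -5.1429)
I(R, S) = -36/7
x(l) = -3 + 2*l (x(l) = (4 + l + l)*1 - 7 = (4 + 2*l)*1 - 7 = (4 + 2*l) - 7 = -3 + 2*l)
1/x(I(-11, 3)) = 1/(-3 + 2*(-36/7)) = 1/(-3 - 72/7) = 1/(-93/7) = -7/93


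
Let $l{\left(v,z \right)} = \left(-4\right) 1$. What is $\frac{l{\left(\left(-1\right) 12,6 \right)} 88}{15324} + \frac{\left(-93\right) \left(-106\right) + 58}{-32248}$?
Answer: $- \frac{10206505}{30885522} \approx -0.33046$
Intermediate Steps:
$l{\left(v,z \right)} = -4$
$\frac{l{\left(\left(-1\right) 12,6 \right)} 88}{15324} + \frac{\left(-93\right) \left(-106\right) + 58}{-32248} = \frac{\left(-4\right) 88}{15324} + \frac{\left(-93\right) \left(-106\right) + 58}{-32248} = \left(-352\right) \frac{1}{15324} + \left(9858 + 58\right) \left(- \frac{1}{32248}\right) = - \frac{88}{3831} + 9916 \left(- \frac{1}{32248}\right) = - \frac{88}{3831} - \frac{2479}{8062} = - \frac{10206505}{30885522}$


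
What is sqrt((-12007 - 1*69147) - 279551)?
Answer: I*sqrt(360705) ≈ 600.59*I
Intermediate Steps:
sqrt((-12007 - 1*69147) - 279551) = sqrt((-12007 - 69147) - 279551) = sqrt(-81154 - 279551) = sqrt(-360705) = I*sqrt(360705)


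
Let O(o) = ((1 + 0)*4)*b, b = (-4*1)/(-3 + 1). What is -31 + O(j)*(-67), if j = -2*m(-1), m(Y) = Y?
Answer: -567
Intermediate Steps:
j = 2 (j = -2*(-1) = 2)
b = 2 (b = -4/(-2) = -4*(-½) = 2)
O(o) = 8 (O(o) = ((1 + 0)*4)*2 = (1*4)*2 = 4*2 = 8)
-31 + O(j)*(-67) = -31 + 8*(-67) = -31 - 536 = -567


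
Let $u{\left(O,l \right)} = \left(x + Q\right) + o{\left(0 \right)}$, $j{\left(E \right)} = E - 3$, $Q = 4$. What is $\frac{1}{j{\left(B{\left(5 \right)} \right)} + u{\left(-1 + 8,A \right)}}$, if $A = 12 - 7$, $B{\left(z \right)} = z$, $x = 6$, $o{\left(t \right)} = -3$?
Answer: $\frac{1}{9} \approx 0.11111$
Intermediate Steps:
$A = 5$
$j{\left(E \right)} = -3 + E$ ($j{\left(E \right)} = E - 3 = -3 + E$)
$u{\left(O,l \right)} = 7$ ($u{\left(O,l \right)} = \left(6 + 4\right) - 3 = 10 - 3 = 7$)
$\frac{1}{j{\left(B{\left(5 \right)} \right)} + u{\left(-1 + 8,A \right)}} = \frac{1}{\left(-3 + 5\right) + 7} = \frac{1}{2 + 7} = \frac{1}{9}$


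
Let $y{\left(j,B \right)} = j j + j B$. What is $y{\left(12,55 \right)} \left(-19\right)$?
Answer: $-15276$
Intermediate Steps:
$y{\left(j,B \right)} = j^{2} + B j$
$y{\left(12,55 \right)} \left(-19\right) = 12 \left(55 + 12\right) \left(-19\right) = 12 \cdot 67 \left(-19\right) = 804 \left(-19\right) = -15276$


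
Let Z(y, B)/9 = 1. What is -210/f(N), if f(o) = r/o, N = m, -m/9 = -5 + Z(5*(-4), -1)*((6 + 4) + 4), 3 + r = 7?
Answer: 114345/2 ≈ 57173.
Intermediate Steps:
Z(y, B) = 9 (Z(y, B) = 9*1 = 9)
r = 4 (r = -3 + 7 = 4)
m = -1089 (m = -9*(-5 + 9*((6 + 4) + 4)) = -9*(-5 + 9*(10 + 4)) = -9*(-5 + 9*14) = -9*(-5 + 126) = -9*121 = -1089)
N = -1089
f(o) = 4/o
-210/f(N) = -210/(4/(-1089)) = -210/(4*(-1/1089)) = -210/(-4/1089) = -210*(-1089/4) = 114345/2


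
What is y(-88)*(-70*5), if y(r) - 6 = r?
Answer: 28700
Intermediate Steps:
y(r) = 6 + r
y(-88)*(-70*5) = (6 - 88)*(-70*5) = -82*(-350) = 28700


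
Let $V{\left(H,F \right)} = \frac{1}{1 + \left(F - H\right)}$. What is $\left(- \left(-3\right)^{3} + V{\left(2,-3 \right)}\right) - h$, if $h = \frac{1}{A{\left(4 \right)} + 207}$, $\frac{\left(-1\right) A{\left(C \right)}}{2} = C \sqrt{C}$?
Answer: $\frac{20433}{764} \approx 26.745$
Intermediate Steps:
$V{\left(H,F \right)} = \frac{1}{1 + F - H}$
$A{\left(C \right)} = - 2 C^{\frac{3}{2}}$ ($A{\left(C \right)} = - 2 C \sqrt{C} = - 2 C^{\frac{3}{2}}$)
$h = \frac{1}{191}$ ($h = \frac{1}{- 2 \cdot 4^{\frac{3}{2}} + 207} = \frac{1}{\left(-2\right) 8 + 207} = \frac{1}{-16 + 207} = \frac{1}{191} \approx 0.0052356$)
$\left(- \left(-3\right)^{3} + V{\left(2,-3 \right)}\right) - h = \left(- \left(-3\right)^{3} + \frac{1}{1 - 3 - 2}\right) - \frac{1}{191} = \left(\left(-1\right) \left(-27\right) + \frac{1}{1 - 3 - 2}\right) - \frac{1}{191} = \left(27 + \frac{1}{-4}\right) - \frac{1}{191} = \left(27 - \frac{1}{4}\right) - \frac{1}{191} = \frac{107}{4} - \frac{1}{191} = \frac{20433}{764}$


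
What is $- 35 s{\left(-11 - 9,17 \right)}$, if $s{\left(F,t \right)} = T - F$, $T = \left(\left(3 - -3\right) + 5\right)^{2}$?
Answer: $-4935$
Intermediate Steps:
$T = 121$ ($T = \left(\left(3 + 3\right) + 5\right)^{2} = \left(6 + 5\right)^{2} = 11^{2} = 121$)
$s{\left(F,t \right)} = 121 - F$
$- 35 s{\left(-11 - 9,17 \right)} = - 35 \left(121 - \left(-11 - 9\right)\right) = - 35 \left(121 - -20\right) = - 35 \left(121 + 20\right) = \left(-35\right) 141 = -4935$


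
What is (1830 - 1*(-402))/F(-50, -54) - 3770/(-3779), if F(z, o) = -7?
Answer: -8408338/26453 ≈ -317.86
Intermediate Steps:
(1830 - 1*(-402))/F(-50, -54) - 3770/(-3779) = (1830 - 1*(-402))/(-7) - 3770/(-3779) = (1830 + 402)*(-1/7) - 3770*(-1/3779) = 2232*(-1/7) + 3770/3779 = -2232/7 + 3770/3779 = -8408338/26453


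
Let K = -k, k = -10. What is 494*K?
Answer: 4940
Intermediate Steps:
K = 10 (K = -1*(-10) = 10)
494*K = 494*10 = 4940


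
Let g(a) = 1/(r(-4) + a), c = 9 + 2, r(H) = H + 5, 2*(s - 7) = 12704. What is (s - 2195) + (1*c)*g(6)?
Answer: 29159/7 ≈ 4165.6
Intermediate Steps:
s = 6359 (s = 7 + (1/2)*12704 = 7 + 6352 = 6359)
r(H) = 5 + H
c = 11
g(a) = 1/(1 + a) (g(a) = 1/((5 - 4) + a) = 1/(1 + a))
(s - 2195) + (1*c)*g(6) = (6359 - 2195) + (1*11)/(1 + 6) = 4164 + 11/7 = 29159/7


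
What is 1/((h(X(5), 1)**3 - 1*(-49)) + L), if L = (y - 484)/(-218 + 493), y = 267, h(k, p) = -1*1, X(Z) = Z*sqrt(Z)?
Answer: 275/12983 ≈ 0.021182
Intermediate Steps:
X(Z) = Z**(3/2)
h(k, p) = -1
L = -217/275 (L = (267 - 484)/(-218 + 493) = -217/275 ≈ -0.78909)
1/((h(X(5), 1)**3 - 1*(-49)) + L) = 1/(((-1)**3 - 1*(-49)) - 217/275) = 1/((-1 + 49) - 217/275) = 1/(48 - 217/275) = 1/(12983/275) = 275/12983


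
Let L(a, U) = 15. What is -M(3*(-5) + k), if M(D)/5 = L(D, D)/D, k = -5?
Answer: 15/4 ≈ 3.7500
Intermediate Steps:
M(D) = 75/D (M(D) = 5*(15/D) = 75/D)
-M(3*(-5) + k) = -75/(3*(-5) - 5) = -75/(-15 - 5) = -75/(-20) = -75*(-1)/20 = -1*(-15/4) = 15/4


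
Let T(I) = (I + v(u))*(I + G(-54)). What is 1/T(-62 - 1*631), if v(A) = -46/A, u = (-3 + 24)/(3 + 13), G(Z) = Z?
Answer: 7/3806961 ≈ 1.8387e-6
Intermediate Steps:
u = 21/16 ≈ 1.3125
T(I) = (-54 + I)*(-736/21 + I) (T(I) = (I - 46/21/16)*(I - 54) = (I - 46*16/21)*(-54 + I) = (I - 736/21)*(-54 + I) = (-736/21 + I)*(-54 + I) = (-54 + I)*(-736/21 + I))
1/T(-62 - 1*631) = 1/(13248/7 + (-62 - 1*631)² - 1870*(-62 - 1*631)/21) = 1/(13248/7 + (-62 - 631)² - 1870*(-62 - 631)/21) = 1/(13248/7 + (-693)² - 1870/21*(-693)) = 1/(13248/7 + 480249 + 61710) = 1/(3806961/7) = 7/3806961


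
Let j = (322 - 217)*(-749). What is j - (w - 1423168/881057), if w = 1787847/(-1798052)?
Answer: -124584197514130765/1584186300964 ≈ -78642.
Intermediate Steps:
w = -1787847/1798052 (w = 1787847*(-1/1798052) = -1787847/1798052 ≈ -0.99432)
j = -78645 (j = 105*(-749) = -78645)
j - (w - 1423168/881057) = -78645 - (-1787847/1798052 - 1423168/881057) = -78645 - 1*(-4134125183015/1584186300964) = -78645 + 4134125183015/1584186300964 = -124584197514130765/1584186300964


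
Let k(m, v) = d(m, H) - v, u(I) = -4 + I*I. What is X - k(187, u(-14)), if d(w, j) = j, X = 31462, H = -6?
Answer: 31660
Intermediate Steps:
u(I) = -4 + I²
k(m, v) = -6 - v
X - k(187, u(-14)) = 31462 - (-6 - (-4 + (-14)²)) = 31462 - (-6 - (-4 + 196)) = 31462 - (-6 - 1*192) = 31462 - (-6 - 192) = 31462 - 1*(-198) = 31462 + 198 = 31660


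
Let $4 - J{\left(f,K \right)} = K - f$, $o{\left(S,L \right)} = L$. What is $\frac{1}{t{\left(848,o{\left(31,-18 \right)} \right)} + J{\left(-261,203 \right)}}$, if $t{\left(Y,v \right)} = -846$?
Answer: $- \frac{1}{1306} \approx -0.0007657$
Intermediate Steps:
$J{\left(f,K \right)} = 4 + f - K$ ($J{\left(f,K \right)} = 4 - \left(K - f\right) = 4 + f - K$)
$\frac{1}{t{\left(848,o{\left(31,-18 \right)} \right)} + J{\left(-261,203 \right)}} = \frac{1}{-846 - 460} = \frac{1}{-1306} = - \frac{1}{1306}$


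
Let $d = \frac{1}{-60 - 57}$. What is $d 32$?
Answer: $- \frac{32}{117} \approx -0.2735$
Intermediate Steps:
$d = - \frac{1}{117}$ ($d = \frac{1}{-117} = - \frac{1}{117} \approx -0.008547$)
$d 32 = \left(- \frac{1}{117}\right) 32 = - \frac{32}{117}$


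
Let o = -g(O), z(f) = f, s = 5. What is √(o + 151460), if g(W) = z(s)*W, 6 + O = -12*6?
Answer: 5*√6074 ≈ 389.68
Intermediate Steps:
O = -78 (O = -6 - 12*6 = -6 - 72 = -78)
g(W) = 5*W
o = 390 (o = -5*(-78) = -1*(-390) = 390)
√(o + 151460) = √(390 + 151460) = √151850 = 5*√6074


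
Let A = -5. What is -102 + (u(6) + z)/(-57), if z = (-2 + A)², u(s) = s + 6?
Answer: -5875/57 ≈ -103.07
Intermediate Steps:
u(s) = 6 + s
z = 49 (z = (-2 - 5)² = (-7)² = 49)
-102 + (u(6) + z)/(-57) = -102 + ((6 + 6) + 49)/(-57) = -102 + (12 + 49)*(-1/57) = -102 + 61*(-1/57) = -102 - 61/57 = -5875/57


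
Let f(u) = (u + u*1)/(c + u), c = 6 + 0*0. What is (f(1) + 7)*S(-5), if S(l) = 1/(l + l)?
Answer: -51/70 ≈ -0.72857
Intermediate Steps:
c = 6 (c = 6 + 0 = 6)
f(u) = 2*u/(6 + u) (f(u) = (u + u*1)/(6 + u) = (u + u)/(6 + u) = (2*u)/(6 + u) = 2*u/(6 + u))
S(l) = 1/(2*l)
(f(1) + 7)*S(-5) = (2*1/(6 + 1) + 7)*((½)/(-5)) = (2*1/7 + 7)*((½)*(-⅕)) = (2*1*(⅐) + 7)*(-⅒) = (2/7 + 7)*(-⅒) = (51/7)*(-⅒) = -51/70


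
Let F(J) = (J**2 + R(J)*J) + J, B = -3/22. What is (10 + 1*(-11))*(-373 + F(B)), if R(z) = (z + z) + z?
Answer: 90281/242 ≈ 373.06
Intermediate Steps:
R(z) = 3*z (R(z) = 2*z + z = 3*z)
B = -3/22 (B = -3*1/22 = -3/22 ≈ -0.13636)
F(J) = J + 4*J**2 (F(J) = (J**2 + (3*J)*J) + J = (J**2 + 3*J**2) + J = 4*J**2 + J = J + 4*J**2)
(10 + 1*(-11))*(-373 + F(B)) = (10 + 1*(-11))*(-373 - 3*(1 + 4*(-3/22))/22) = (10 - 11)*(-373 - 3*(1 - 6/11)/22) = -(-373 - 3/22*5/11) = -(-373 - 15/242) = -1*(-90281/242) = 90281/242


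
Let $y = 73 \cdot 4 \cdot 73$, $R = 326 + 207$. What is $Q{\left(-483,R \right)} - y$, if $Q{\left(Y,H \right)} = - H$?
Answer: $-21849$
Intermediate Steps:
$R = 533$
$y = 21316$ ($y = 292 \cdot 73 = 21316$)
$Q{\left(-483,R \right)} - y = \left(-1\right) 533 - 21316 = -533 - 21316 = -21849$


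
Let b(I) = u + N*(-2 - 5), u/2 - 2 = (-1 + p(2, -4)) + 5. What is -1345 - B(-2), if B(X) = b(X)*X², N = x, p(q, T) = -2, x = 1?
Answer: -1349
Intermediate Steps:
N = 1
u = 8 (u = 4 + 2*((-1 - 2) + 5) = 4 + 2*(-3 + 5) = 4 + 2*2 = 4 + 4 = 8)
b(I) = 1 (b(I) = 8 + 1*(-2 - 5) = 8 + 1*(-7) = 8 - 7 = 1)
B(X) = X² (B(X) = 1*X² = X²)
-1345 - B(-2) = -1345 - 1*(-2)² = -1345 - 1*4 = -1345 - 4 = -1349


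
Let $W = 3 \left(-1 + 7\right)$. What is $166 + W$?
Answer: $184$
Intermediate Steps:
$W = 18$ ($W = 3 \cdot 6 = 18$)
$166 + W = 166 + 18 = 184$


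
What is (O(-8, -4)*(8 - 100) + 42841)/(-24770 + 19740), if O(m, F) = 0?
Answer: -42841/5030 ≈ -8.5171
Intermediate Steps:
(O(-8, -4)*(8 - 100) + 42841)/(-24770 + 19740) = (0*(8 - 100) + 42841)/(-24770 + 19740) = (0*(-92) + 42841)/(-5030) = (0 + 42841)*(-1/5030) = 42841*(-1/5030) = -42841/5030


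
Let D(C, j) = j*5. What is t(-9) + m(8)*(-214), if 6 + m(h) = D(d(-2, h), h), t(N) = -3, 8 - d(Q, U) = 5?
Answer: -7279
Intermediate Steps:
d(Q, U) = 3 (d(Q, U) = 8 - 1*5 = 8 - 5 = 3)
D(C, j) = 5*j
m(h) = -6 + 5*h
t(-9) + m(8)*(-214) = -3 + (-6 + 5*8)*(-214) = -3 + (-6 + 40)*(-214) = -3 + 34*(-214) = -3 - 7276 = -7279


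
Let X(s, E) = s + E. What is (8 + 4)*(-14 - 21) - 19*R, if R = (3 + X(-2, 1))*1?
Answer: -458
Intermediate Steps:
X(s, E) = E + s
R = 2 (R = (3 + (1 - 2))*1 = (3 - 1)*1 = 2*1 = 2)
(8 + 4)*(-14 - 21) - 19*R = (8 + 4)*(-14 - 21) - 19*2 = 12*(-35) - 38 = -420 - 38 = -458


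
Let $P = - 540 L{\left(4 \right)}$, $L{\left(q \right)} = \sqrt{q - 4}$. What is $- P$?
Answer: $0$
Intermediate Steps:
$L{\left(q \right)} = \sqrt{-4 + q}$
$P = 0$ ($P = - 540 \sqrt{-4 + 4} = - 540 \sqrt{0} = \left(-540\right) 0 = 0$)
$- P = \left(-1\right) 0 = 0$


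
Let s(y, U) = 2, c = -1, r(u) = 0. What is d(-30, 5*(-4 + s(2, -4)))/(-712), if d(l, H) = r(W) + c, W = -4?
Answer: 1/712 ≈ 0.0014045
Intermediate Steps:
d(l, H) = -1 (d(l, H) = 0 - 1 = -1)
d(-30, 5*(-4 + s(2, -4)))/(-712) = -1/(-712) = -1*(-1/712) = 1/712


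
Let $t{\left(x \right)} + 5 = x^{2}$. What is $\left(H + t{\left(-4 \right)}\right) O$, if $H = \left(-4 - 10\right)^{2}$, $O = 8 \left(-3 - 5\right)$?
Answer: $-13248$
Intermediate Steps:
$O = -64$ ($O = 8 \left(-8\right) = -64$)
$t{\left(x \right)} = -5 + x^{2}$
$H = 196$ ($H = \left(-14\right)^{2} = 196$)
$\left(H + t{\left(-4 \right)}\right) O = \left(196 - \left(5 - \left(-4\right)^{2}\right)\right) \left(-64\right) = \left(196 + \left(-5 + 16\right)\right) \left(-64\right) = \left(196 + 11\right) \left(-64\right) = 207 \left(-64\right) = -13248$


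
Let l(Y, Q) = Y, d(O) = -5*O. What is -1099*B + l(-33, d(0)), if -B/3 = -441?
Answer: -1454010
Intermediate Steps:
B = 1323 (B = -3*(-441) = 1323)
-1099*B + l(-33, d(0)) = -1099*1323 - 33 = -1453977 - 33 = -1454010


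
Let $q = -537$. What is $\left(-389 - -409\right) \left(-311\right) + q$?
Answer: $-6757$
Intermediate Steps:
$\left(-389 - -409\right) \left(-311\right) + q = \left(-389 - -409\right) \left(-311\right) - 537 = \left(-389 + 409\right) \left(-311\right) - 537 = 20 \left(-311\right) - 537 = -6220 - 537 = -6757$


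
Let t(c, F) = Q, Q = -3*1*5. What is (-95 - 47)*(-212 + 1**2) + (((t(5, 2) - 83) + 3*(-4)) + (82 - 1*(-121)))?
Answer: 30055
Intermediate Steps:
Q = -15 (Q = -3*5 = -15)
t(c, F) = -15
(-95 - 47)*(-212 + 1**2) + (((t(5, 2) - 83) + 3*(-4)) + (82 - 1*(-121))) = (-95 - 47)*(-212 + 1**2) + (((-15 - 83) + 3*(-4)) + (82 - 1*(-121))) = -142*(-212 + 1) + ((-98 - 12) + (82 + 121)) = -142*(-211) + (-110 + 203) = 29962 + 93 = 30055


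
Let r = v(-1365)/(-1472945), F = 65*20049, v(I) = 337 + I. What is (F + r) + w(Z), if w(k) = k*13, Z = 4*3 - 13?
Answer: 1919500682568/1472945 ≈ 1.3032e+6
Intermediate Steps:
F = 1303185
Z = -1 (Z = 12 - 13 = -1)
w(k) = 13*k
r = 1028/1472945 (r = (337 - 1365)/(-1472945) = -1028*(-1/1472945) = 1028/1472945 ≈ 0.00069792)
(F + r) + w(Z) = (1303185 + 1028/1472945) + 13*(-1) = 1919519830853/1472945 - 13 = 1919500682568/1472945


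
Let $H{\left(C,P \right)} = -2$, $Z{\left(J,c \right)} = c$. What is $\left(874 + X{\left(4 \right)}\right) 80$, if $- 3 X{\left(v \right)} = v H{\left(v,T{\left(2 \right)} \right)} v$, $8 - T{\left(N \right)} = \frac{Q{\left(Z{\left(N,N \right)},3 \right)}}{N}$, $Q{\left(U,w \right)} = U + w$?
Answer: $\frac{212320}{3} \approx 70773.0$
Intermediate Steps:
$T{\left(N \right)} = 8 - \frac{3 + N}{N}$ ($T{\left(N \right)} = 8 - \frac{N + 3}{N} = 8 - \frac{3 + N}{N}$)
$X{\left(v \right)} = \frac{2 v^{2}}{3}$ ($X{\left(v \right)} = - \frac{v \left(-2\right) v}{3} = - \frac{- 2 v v}{3} = - \frac{\left(-2\right) v^{2}}{3} = \frac{2 v^{2}}{3}$)
$\left(874 + X{\left(4 \right)}\right) 80 = \left(874 + \frac{2 \cdot 4^{2}}{3}\right) 80 = \left(874 + \frac{2}{3} \cdot 16\right) 80 = \left(874 + \frac{32}{3}\right) 80 = \frac{2654}{3} \cdot 80 = \frac{212320}{3}$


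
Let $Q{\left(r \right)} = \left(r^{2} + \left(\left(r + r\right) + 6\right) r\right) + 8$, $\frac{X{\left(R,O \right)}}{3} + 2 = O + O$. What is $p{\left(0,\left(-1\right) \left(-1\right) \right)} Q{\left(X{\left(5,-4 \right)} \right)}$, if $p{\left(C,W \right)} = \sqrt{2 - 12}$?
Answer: $2528 i \sqrt{10} \approx 7994.2 i$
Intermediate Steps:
$X{\left(R,O \right)} = -6 + 6 O$ ($X{\left(R,O \right)} = -6 + 3 \left(O + O\right) = -6 + 3 \cdot 2 O = -6 + 6 O$)
$Q{\left(r \right)} = 8 + r^{2} + r \left(6 + 2 r\right)$ ($Q{\left(r \right)} = \left(r^{2} + \left(2 r + 6\right) r\right) + 8 = \left(r^{2} + \left(6 + 2 r\right) r\right) + 8 = \left(r^{2} + r \left(6 + 2 r\right)\right) + 8 = 8 + r^{2} + r \left(6 + 2 r\right)$)
$p{\left(C,W \right)} = i \sqrt{10}$ ($p{\left(C,W \right)} = \sqrt{-10} = i \sqrt{10}$)
$p{\left(0,\left(-1\right) \left(-1\right) \right)} Q{\left(X{\left(5,-4 \right)} \right)} = i \sqrt{10} \left(8 + 3 \left(-6 + 6 \left(-4\right)\right)^{2} + 6 \left(-6 + 6 \left(-4\right)\right)\right) = i \sqrt{10} \left(8 + 3 \left(-6 - 24\right)^{2} + 6 \left(-6 - 24\right)\right) = i \sqrt{10} \left(8 + 3 \left(-30\right)^{2} + 6 \left(-30\right)\right) = i \sqrt{10} \left(8 + 3 \cdot 900 - 180\right) = i \sqrt{10} \left(8 + 2700 - 180\right) = i \sqrt{10} \cdot 2528 = 2528 i \sqrt{10}$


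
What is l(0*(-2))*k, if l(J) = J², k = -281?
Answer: 0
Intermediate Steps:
l(0*(-2))*k = (0*(-2))²*(-281) = 0²*(-281) = 0*(-281) = 0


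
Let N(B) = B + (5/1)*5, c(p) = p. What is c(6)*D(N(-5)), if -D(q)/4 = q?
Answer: -480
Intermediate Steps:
N(B) = 25 + B (N(B) = B + (5*1)*5 = B + 5*5 = B + 25 = 25 + B)
D(q) = -4*q
c(6)*D(N(-5)) = 6*(-4*(25 - 5)) = 6*(-4*20) = 6*(-80) = -480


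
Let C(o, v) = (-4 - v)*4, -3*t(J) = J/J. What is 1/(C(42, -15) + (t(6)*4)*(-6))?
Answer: 1/52 ≈ 0.019231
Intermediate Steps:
t(J) = -⅓ (t(J) = -J/(3*J) = -⅓*1 = -⅓)
C(o, v) = -16 - 4*v
1/(C(42, -15) + (t(6)*4)*(-6)) = 1/((-16 - 4*(-15)) - ⅓*4*(-6)) = 1/((-16 + 60) - 4/3*(-6)) = 1/(44 + 8) = 1/52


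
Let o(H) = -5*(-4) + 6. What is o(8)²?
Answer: 676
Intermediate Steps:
o(H) = 26 (o(H) = 20 + 6 = 26)
o(8)² = 26² = 676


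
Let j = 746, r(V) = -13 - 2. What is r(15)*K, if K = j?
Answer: -11190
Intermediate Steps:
r(V) = -15
K = 746
r(15)*K = -15*746 = -11190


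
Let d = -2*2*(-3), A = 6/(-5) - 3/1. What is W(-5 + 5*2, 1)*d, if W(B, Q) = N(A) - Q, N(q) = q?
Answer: -312/5 ≈ -62.400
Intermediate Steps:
A = -21/5 (A = 6*(-⅕) - 3*1 = -6/5 - 3 = -21/5 ≈ -4.2000)
d = 12 (d = -4*(-3) = 12)
W(B, Q) = -21/5 - Q
W(-5 + 5*2, 1)*d = (-21/5 - 1*1)*12 = (-21/5 - 1)*12 = -26/5*12 = -312/5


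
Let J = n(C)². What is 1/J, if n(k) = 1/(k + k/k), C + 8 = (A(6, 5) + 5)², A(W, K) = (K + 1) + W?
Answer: 79524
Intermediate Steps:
A(W, K) = 1 + K + W (A(W, K) = (1 + K) + W = 1 + K + W)
C = 281 (C = -8 + ((1 + 5 + 6) + 5)² = -8 + (12 + 5)² = -8 + 17² = -8 + 289 = 281)
n(k) = 1/(1 + k) (n(k) = 1/(k + 1) = 1/(1 + k))
J = 1/79524 (J = (1/(1 + 281))² = (1/282)² = 1/79524 ≈ 1.2575e-5)
1/J = 1/(1/79524) = 79524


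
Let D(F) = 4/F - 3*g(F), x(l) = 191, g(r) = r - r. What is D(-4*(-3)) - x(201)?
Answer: -572/3 ≈ -190.67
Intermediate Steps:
g(r) = 0
D(F) = 4/F (D(F) = 4/F - 3*0 = 4/F + 0 = 4/F)
D(-4*(-3)) - x(201) = 4/((-4*(-3))) - 1*191 = 4/12 - 191 = 4*(1/12) - 191 = ⅓ - 191 = -572/3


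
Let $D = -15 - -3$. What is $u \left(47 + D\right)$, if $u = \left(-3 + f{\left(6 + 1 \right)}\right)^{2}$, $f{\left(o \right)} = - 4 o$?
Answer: $33635$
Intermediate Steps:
$u = 961$ ($u = \left(-3 - 4 \left(6 + 1\right)\right)^{2} = \left(-3 - 28\right)^{2} = \left(-31\right)^{2} = 961$)
$D = -12$ ($D = -15 + 3 = -12$)
$u \left(47 + D\right) = 961 \left(47 - 12\right) = 961 \cdot 35 = 33635$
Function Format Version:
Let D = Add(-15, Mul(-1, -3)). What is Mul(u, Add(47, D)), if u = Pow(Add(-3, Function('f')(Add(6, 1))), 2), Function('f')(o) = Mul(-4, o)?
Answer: 33635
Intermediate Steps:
u = 961 (u = Pow(Add(-3, Mul(-4, Add(6, 1))), 2) = Pow(Add(-3, Mul(-4, 7)), 2) = Pow(Add(-3, -28), 2) = Pow(-31, 2) = 961)
D = -12 (D = Add(-15, 3) = -12)
Mul(u, Add(47, D)) = Mul(961, Add(47, -12)) = Mul(961, 35) = 33635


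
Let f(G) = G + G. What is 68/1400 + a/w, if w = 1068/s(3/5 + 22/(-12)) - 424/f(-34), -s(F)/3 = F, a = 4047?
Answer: 223525061/16229675 ≈ 13.773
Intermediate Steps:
f(G) = 2*G
s(F) = -3*F
w = 185482/629 (w = 1068/((-3*(3/5 + 22/(-12)))) - 424/(2*(-34)) = 1068/((-3*(3*(⅕) + 22*(-1/12)))) - 424/(-68) = 1068/((-3*(⅗ - 11/6))) - 424*(-1/68) = 1068/((-3*(-37/30))) + 106/17 = 1068/(37/10) + 106/17 = 1068*(10/37) + 106/17 = 10680/37 + 106/17 = 185482/629 ≈ 294.88)
68/1400 + a/w = 68/1400 + 4047/(185482/629) = 68*(1/1400) + 4047*(629/185482) = 17/350 + 2545563/185482 = 223525061/16229675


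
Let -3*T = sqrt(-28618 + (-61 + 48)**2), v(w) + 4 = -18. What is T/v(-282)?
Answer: I*sqrt(3161)/22 ≈ 2.5556*I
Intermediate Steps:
v(w) = -22 (v(w) = -4 - 18 = -22)
T = -I*sqrt(3161) (T = -sqrt(-28618 + (-61 + 48)**2)/3 = -sqrt(-28618 + (-13)**2)/3 = -sqrt(-28618 + 169)/3 = -I*sqrt(3161) ≈ -56.223*I)
T/v(-282) = -I*sqrt(3161)/(-22) = -I*sqrt(3161)*(-1/22) = I*sqrt(3161)/22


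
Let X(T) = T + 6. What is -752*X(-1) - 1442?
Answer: -5202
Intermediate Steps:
X(T) = 6 + T
-752*X(-1) - 1442 = -752*(6 - 1) - 1442 = -752*5 - 1442 = -3760 - 1442 = -5202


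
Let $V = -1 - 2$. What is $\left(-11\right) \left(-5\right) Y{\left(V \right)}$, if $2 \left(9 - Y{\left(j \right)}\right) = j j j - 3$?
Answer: $1320$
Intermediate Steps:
$V = -3$ ($V = -1 - 2 = -3$)
$Y{\left(j \right)} = \frac{21}{2} - \frac{j^{3}}{2}$ ($Y{\left(j \right)} = 9 - \frac{j j j - 3}{2} = 9 - \frac{j^{2} j - 3}{2} = 9 - \frac{j^{3} - 3}{2} = 9 - \frac{-3 + j^{3}}{2} = 9 - \left(- \frac{3}{2} + \frac{j^{3}}{2}\right) = \frac{21}{2} - \frac{j^{3}}{2}$)
$\left(-11\right) \left(-5\right) Y{\left(V \right)} = \left(-11\right) \left(-5\right) \left(\frac{21}{2} - \frac{\left(-3\right)^{3}}{2}\right) = 55 \left(\frac{21}{2} - - \frac{27}{2}\right) = 55 \left(\frac{21}{2} + \frac{27}{2}\right) = 55 \cdot 24 = 1320$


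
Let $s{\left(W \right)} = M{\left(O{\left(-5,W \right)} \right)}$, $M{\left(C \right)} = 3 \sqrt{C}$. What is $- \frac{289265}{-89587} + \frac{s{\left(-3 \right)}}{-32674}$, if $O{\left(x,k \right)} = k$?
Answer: $\frac{289265}{89587} - \frac{3 i \sqrt{3}}{32674} \approx 3.2289 - 0.00015903 i$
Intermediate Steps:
$s{\left(W \right)} = 3 \sqrt{W}$
$- \frac{289265}{-89587} + \frac{s{\left(-3 \right)}}{-32674} = - \frac{289265}{-89587} + \frac{3 \sqrt{-3}}{-32674} = \left(-289265\right) \left(- \frac{1}{89587}\right) + 3 i \sqrt{3} \left(- \frac{1}{32674}\right) = \frac{289265}{89587} + 3 i \sqrt{3} \left(- \frac{1}{32674}\right) = \frac{289265}{89587} - \frac{3 i \sqrt{3}}{32674}$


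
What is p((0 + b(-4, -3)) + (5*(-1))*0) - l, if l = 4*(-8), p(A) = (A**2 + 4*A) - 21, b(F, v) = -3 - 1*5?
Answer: 43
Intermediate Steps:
b(F, v) = -8 (b(F, v) = -3 - 5 = -8)
p(A) = -21 + A**2 + 4*A
l = -32
p((0 + b(-4, -3)) + (5*(-1))*0) - l = (-21 + ((0 - 8) + (5*(-1))*0)**2 + 4*((0 - 8) + (5*(-1))*0)) - 1*(-32) = (-21 + (-8 - 5*0)**2 + 4*(-8 - 5*0)) + 32 = (-21 + (-8 + 0)**2 + 4*(-8 + 0)) + 32 = (-21 + (-8)**2 + 4*(-8)) + 32 = (-21 + 64 - 32) + 32 = 11 + 32 = 43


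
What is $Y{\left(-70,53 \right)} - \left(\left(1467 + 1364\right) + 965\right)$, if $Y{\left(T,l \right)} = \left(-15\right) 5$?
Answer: $-3871$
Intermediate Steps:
$Y{\left(T,l \right)} = -75$
$Y{\left(-70,53 \right)} - \left(\left(1467 + 1364\right) + 965\right) = -75 - \left(\left(1467 + 1364\right) + 965\right) = -75 - \left(2831 + 965\right) = -75 - 3796 = -3871$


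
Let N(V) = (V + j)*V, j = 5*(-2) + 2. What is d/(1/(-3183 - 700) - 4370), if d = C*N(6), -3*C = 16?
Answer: -248512/16968711 ≈ -0.014645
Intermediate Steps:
C = -16/3 (C = -⅓*16 = -16/3 ≈ -5.3333)
j = -8 (j = -10 + 2 = -8)
N(V) = V*(-8 + V) (N(V) = (V - 8)*V = (-8 + V)*V = V*(-8 + V))
d = 64 (d = -32*(-8 + 6) = -32*(-2) = -16/3*(-12) = 64)
d/(1/(-3183 - 700) - 4370) = 64/(1/(-3183 - 700) - 4370) = 64/(1/(-3883) - 4370) = 64/(-1/3883 - 4370) = 64/(-16968711/3883) = 64*(-3883/16968711) = -248512/16968711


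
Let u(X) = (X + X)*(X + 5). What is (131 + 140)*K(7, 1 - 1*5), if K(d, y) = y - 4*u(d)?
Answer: -183196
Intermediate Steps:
u(X) = 2*X*(5 + X) (u(X) = (2*X)*(5 + X) = 2*X*(5 + X))
K(d, y) = y - 8*d*(5 + d)
(131 + 140)*K(7, 1 - 1*5) = (131 + 140)*((1 - 1*5) - 8*7*(5 + 7)) = 271*((1 - 5) - 8*7*12) = 271*(-4 - 672) = 271*(-676) = -183196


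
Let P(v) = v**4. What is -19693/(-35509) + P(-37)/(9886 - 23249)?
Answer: -66286425390/474506767 ≈ -139.70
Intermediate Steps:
-19693/(-35509) + P(-37)/(9886 - 23249) = -19693/(-35509) + (-37)**4/(9886 - 23249) = -19693*(-1/35509) + 1874161/(-13363) = 19693/35509 + 1874161*(-1/13363) = 19693/35509 - 1874161/13363 = -66286425390/474506767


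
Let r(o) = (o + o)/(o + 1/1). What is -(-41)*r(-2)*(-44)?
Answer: -7216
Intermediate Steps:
r(o) = 2*o/(1 + o) (r(o) = (2*o)/(o + 1) = (2*o)/(1 + o) = 2*o/(1 + o))
-(-41)*r(-2)*(-44) = -(-41)*2*(-2)/(1 - 2)*(-44) = -(-41)*2*(-2)/(-1)*(-44) = -(-41)*2*(-2)*(-1)*(-44) = -(-41)*4*(-44) = -41*(-4)*(-44) = 164*(-44) = -7216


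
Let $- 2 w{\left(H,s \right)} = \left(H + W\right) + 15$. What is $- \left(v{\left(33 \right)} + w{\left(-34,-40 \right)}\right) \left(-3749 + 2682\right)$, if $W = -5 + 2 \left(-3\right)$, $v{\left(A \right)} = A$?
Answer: $51216$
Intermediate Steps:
$W = -11$ ($W = -5 - 6 = -11$)
$w{\left(H,s \right)} = -2 - \frac{H}{2}$ ($w{\left(H,s \right)} = - \frac{\left(H - 11\right) + 15}{2} = - \frac{\left(-11 + H\right) + 15}{2} = - \frac{4 + H}{2} = -2 - \frac{H}{2}$)
$- \left(v{\left(33 \right)} + w{\left(-34,-40 \right)}\right) \left(-3749 + 2682\right) = - \left(33 - -15\right) \left(-3749 + 2682\right) = - \left(33 + \left(-2 + 17\right)\right) \left(-1067\right) = - \left(33 + 15\right) \left(-1067\right) = - 48 \left(-1067\right) = \left(-1\right) \left(-51216\right) = 51216$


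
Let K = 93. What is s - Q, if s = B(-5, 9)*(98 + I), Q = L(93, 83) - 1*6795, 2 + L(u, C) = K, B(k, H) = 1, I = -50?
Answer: 6752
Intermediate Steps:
L(u, C) = 91 (L(u, C) = -2 + 93 = 91)
Q = -6704 (Q = 91 - 1*6795 = 91 - 6795 = -6704)
s = 48 (s = 1*(98 - 50) = 1*48 = 48)
s - Q = 48 - 1*(-6704) = 48 + 6704 = 6752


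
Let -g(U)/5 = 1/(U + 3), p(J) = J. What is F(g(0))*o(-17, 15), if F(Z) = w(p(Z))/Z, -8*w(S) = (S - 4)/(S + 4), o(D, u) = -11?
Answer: 561/280 ≈ 2.0036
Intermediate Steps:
g(U) = -5/(3 + U) (g(U) = -5/(U + 3) = -5/(3 + U))
w(S) = -(-4 + S)/(8*(4 + S)) (w(S) = -(S - 4)/(8*(S + 4)) = -(-4 + S)/(8*(4 + S)))
F(Z) = (4 - Z)/(8*Z*(4 + Z)) (F(Z) = ((4 - Z)/(8*(4 + Z)))/Z = (4 - Z)/(8*Z*(4 + Z)))
F(g(0))*o(-17, 15) = ((4 - (-5)/(3 + 0))/(8*((-5/(3 + 0)))*(4 - 5/(3 + 0))))*(-11) = ((4 - (-5)/3)/(8*((-5/3))*(4 - 5/3)))*(-11) = ((4 - (-5)/3)/(8*((-5*⅓))*(4 - 5*⅓)))*(-11) = ((4 - 1*(-5/3))/(8*(-5/3)*(4 - 5/3)))*(-11) = ((⅛)*(-⅗)*(4 + 5/3)/(7/3))*(-11) = ((⅛)*(-⅗)*(3/7)*(17/3))*(-11) = -51/280*(-11) = 561/280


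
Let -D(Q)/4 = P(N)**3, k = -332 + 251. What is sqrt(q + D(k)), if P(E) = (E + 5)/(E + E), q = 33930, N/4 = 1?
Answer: 3*sqrt(964958)/16 ≈ 184.19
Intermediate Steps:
N = 4 (N = 4*1 = 4)
P(E) = (5 + E)/(2*E) (P(E) = (5 + E)/((2*E)) = (5 + E)*(1/(2*E)) = (5 + E)/(2*E))
k = -81
D(Q) = -729/128 (D(Q) = -4*(5 + 4)**3/512 = -4*((1/2)*(1/4)*9)**3 = -4*(9/8)**3 = -4*729/512 = -729/128)
sqrt(q + D(k)) = sqrt(33930 - 729/128) = sqrt(4342311/128) = 3*sqrt(964958)/16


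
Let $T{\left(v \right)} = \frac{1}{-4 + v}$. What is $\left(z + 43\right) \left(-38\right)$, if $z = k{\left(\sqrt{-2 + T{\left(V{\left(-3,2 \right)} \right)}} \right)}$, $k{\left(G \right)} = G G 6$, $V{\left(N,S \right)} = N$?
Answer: $- \frac{8018}{7} \approx -1145.4$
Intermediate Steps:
$k{\left(G \right)} = 6 G^{2}$ ($k{\left(G \right)} = G^{2} \cdot 6 = 6 G^{2}$)
$z = - \frac{90}{7}$ ($z = 6 \left(\sqrt{-2 + \frac{1}{-4 - 3}}\right)^{2} = 6 \left(\sqrt{-2 + \frac{1}{-7}}\right)^{2} = 6 \left(\sqrt{-2 - \frac{1}{7}}\right)^{2} = 6 \left(\sqrt{- \frac{15}{7}}\right)^{2} = 6 \left(\frac{i \sqrt{105}}{7}\right)^{2} = 6 \left(- \frac{15}{7}\right) = - \frac{90}{7} \approx -12.857$)
$\left(z + 43\right) \left(-38\right) = \left(- \frac{90}{7} + 43\right) \left(-38\right) = \frac{211}{7} \left(-38\right) = - \frac{8018}{7}$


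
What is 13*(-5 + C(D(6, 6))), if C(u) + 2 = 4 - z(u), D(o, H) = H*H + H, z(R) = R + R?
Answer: -1131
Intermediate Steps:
z(R) = 2*R
D(o, H) = H + H² (D(o, H) = H² + H = H + H²)
C(u) = 2 - 2*u (C(u) = -2 + (4 - 2*u) = 2 - 2*u)
13*(-5 + C(D(6, 6))) = 13*(-5 + (2 - 12*(1 + 6))) = 13*(-5 + (2 - 12*7)) = 13*(-5 + (2 - 2*42)) = 13*(-5 + (2 - 84)) = 13*(-5 - 82) = 13*(-87) = -1131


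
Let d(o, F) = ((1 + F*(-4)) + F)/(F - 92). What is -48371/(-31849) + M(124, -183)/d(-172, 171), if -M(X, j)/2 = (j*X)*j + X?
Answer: 1306081423617/1019168 ≈ 1.2815e+6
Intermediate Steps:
M(X, j) = -2*X - 2*X*j**2 (M(X, j) = -2*((j*X)*j + X) = -2*((X*j)*j + X) = -2*(X*j**2 + X) = -2*(X + X*j**2) = -2*X - 2*X*j**2)
d(o, F) = (1 - 3*F)/(-92 + F) (d(o, F) = ((1 - 4*F) + F)/(-92 + F) = (1 - 3*F)/(-92 + F))
-48371/(-31849) + M(124, -183)/d(-172, 171) = -48371/(-31849) + (-2*124*(1 + (-183)**2))/(((1 - 3*171)/(-92 + 171))) = -48371*(-1/31849) + (-2*124*(1 + 33489))/(((1 - 513)/79)) = 48371/31849 + (-2*124*33490)/(((1/79)*(-512))) = 48371/31849 - 8305520/(-512/79) = 48371/31849 - 8305520*(-79/512) = 48371/31849 + 41008505/32 = 1306081423617/1019168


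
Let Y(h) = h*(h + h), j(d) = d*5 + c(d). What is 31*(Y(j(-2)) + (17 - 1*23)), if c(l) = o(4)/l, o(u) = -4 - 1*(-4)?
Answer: 6014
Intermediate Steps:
o(u) = 0 (o(u) = -4 + 4 = 0)
c(l) = 0 (c(l) = 0/l = 0)
j(d) = 5*d (j(d) = d*5 + 0 = 5*d + 0 = 5*d)
Y(h) = 2*h² (Y(h) = h*(2*h) = 2*h²)
31*(Y(j(-2)) + (17 - 1*23)) = 31*(2*(5*(-2))² + (17 - 1*23)) = 31*(2*(-10)² + (17 - 23)) = 31*(2*100 - 6) = 31*(200 - 6) = 31*194 = 6014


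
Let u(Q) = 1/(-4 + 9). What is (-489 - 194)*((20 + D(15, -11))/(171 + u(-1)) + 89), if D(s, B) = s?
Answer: -52153197/856 ≈ -60927.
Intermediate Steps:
u(Q) = ⅕ (u(Q) = 1/5 = ⅕)
(-489 - 194)*((20 + D(15, -11))/(171 + u(-1)) + 89) = (-489 - 194)*((20 + 15)/(171 + ⅕) + 89) = -683*(35/(856/5) + 89) = -683*(35*(5/856) + 89) = -683*(175/856 + 89) = -683*76359/856 = -52153197/856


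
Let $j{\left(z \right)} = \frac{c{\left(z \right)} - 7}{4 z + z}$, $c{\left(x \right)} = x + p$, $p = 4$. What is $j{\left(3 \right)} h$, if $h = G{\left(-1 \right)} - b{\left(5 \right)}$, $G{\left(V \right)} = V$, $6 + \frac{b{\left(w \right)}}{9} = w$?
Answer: $0$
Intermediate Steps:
$b{\left(w \right)} = -54 + 9 w$
$c{\left(x \right)} = 4 + x$ ($c{\left(x \right)} = x + 4 = 4 + x$)
$j{\left(z \right)} = \frac{-3 + z}{5 z}$ ($j{\left(z \right)} = \frac{\left(4 + z\right) - 7}{4 z + z} = \frac{-3 + z}{5 z}$)
$h = 8$ ($h = -1 - \left(-54 + 9 \cdot 5\right) = -1 - \left(-54 + 45\right) = -1 - -9 = -1 + 9 = 8$)
$j{\left(3 \right)} h = \frac{-3 + 3}{5 \cdot 3} \cdot 8 = \frac{1}{5} \cdot \frac{1}{3} \cdot 0 \cdot 8 = 0 \cdot 8 = 0$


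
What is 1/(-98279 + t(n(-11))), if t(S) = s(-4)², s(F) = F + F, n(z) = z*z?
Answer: -1/98215 ≈ -1.0182e-5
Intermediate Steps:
n(z) = z²
s(F) = 2*F
t(S) = 64 (t(S) = (2*(-4))² = (-8)² = 64)
1/(-98279 + t(n(-11))) = 1/(-98279 + 64) = 1/(-98215) = -1/98215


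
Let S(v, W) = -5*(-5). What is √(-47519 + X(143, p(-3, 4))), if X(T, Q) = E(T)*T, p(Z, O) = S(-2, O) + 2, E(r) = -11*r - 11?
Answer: I*√274031 ≈ 523.48*I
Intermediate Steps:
E(r) = -11 - 11*r
S(v, W) = 25
p(Z, O) = 27 (p(Z, O) = 25 + 2 = 27)
X(T, Q) = T*(-11 - 11*T) (X(T, Q) = (-11 - 11*T)*T = T*(-11 - 11*T))
√(-47519 + X(143, p(-3, 4))) = √(-47519 - 11*143*(1 + 143)) = √(-47519 - 11*143*144) = √(-47519 - 226512) = √(-274031) = I*√274031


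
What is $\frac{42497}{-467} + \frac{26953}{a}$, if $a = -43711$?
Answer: $- \frac{4004654}{43711} \approx -91.617$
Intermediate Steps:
$\frac{42497}{-467} + \frac{26953}{a} = \frac{42497}{-467} + \frac{26953}{-43711} = 42497 \left(- \frac{1}{467}\right) + 26953 \left(- \frac{1}{43711}\right) = -91 - \frac{26953}{43711} = - \frac{4004654}{43711}$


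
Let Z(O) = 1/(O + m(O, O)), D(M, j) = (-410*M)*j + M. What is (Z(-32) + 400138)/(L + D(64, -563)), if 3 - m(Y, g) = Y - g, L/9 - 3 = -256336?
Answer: 11604001/361519423 ≈ 0.032098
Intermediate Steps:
L = -2306997 (L = 27 + 9*(-256336) = 27 - 2307024 = -2306997)
m(Y, g) = 3 + g - Y (m(Y, g) = 3 - (Y - g) = 3 + (g - Y) = 3 + g - Y)
D(M, j) = M - 410*M*j (D(M, j) = -410*M*j + M = M - 410*M*j)
Z(O) = 1/(3 + O) (Z(O) = 1/(O + (3 + O - O)) = 1/(O + 3) = 1/(3 + O))
(Z(-32) + 400138)/(L + D(64, -563)) = (1/(3 - 32) + 400138)/(-2306997 + 64*(1 - 410*(-563))) = (1/(-29) + 400138)/(-2306997 + 64*(1 + 230830)) = (-1/29 + 400138)/(-2306997 + 64*230831) = 11604001/(29*(-2306997 + 14773184)) = (11604001/29)/12466187 = (11604001/29)*(1/12466187) = 11604001/361519423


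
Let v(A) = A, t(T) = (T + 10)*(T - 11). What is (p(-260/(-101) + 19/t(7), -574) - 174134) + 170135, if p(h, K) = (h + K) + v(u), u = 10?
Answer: -31322923/6868 ≈ -4560.7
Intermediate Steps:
t(T) = (-11 + T)*(10 + T) (t(T) = (10 + T)*(-11 + T) = (-11 + T)*(10 + T))
p(h, K) = 10 + K + h (p(h, K) = (h + K) + 10 = (K + h) + 10 = 10 + K + h)
(p(-260/(-101) + 19/t(7), -574) - 174134) + 170135 = ((10 - 574 + (-260/(-101) + 19/(-110 + 7² - 1*7))) - 174134) + 170135 = ((10 - 574 + (-260*(-1/101) + 19/(-110 + 49 - 7))) - 174134) + 170135 = ((10 - 574 + (260/101 + 19/(-68))) - 174134) + 170135 = ((10 - 574 + (260/101 + 19*(-1/68))) - 174134) + 170135 = ((10 - 574 + (260/101 - 19/68)) - 174134) + 170135 = ((10 - 574 + 15761/6868) - 174134) + 170135 = (-3857791/6868 - 174134) + 170135 = -1199810103/6868 + 170135 = -31322923/6868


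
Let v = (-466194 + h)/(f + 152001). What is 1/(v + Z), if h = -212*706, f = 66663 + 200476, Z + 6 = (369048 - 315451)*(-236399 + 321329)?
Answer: 11030/50208485023913 ≈ 2.1968e-10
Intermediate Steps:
Z = 4551993204 (Z = -6 + (369048 - 315451)*(-236399 + 321329) = -6 + 53597*84930 = -6 + 4551993210 = 4551993204)
f = 267139
h = -149672
v = -16207/11030 (v = (-466194 - 149672)/(267139 + 152001) = -615866/419140 = -615866*1/419140 = -16207/11030 ≈ -1.4694)
1/(v + Z) = 1/(-16207/11030 + 4551993204) = 1/(50208485023913/11030) = 11030/50208485023913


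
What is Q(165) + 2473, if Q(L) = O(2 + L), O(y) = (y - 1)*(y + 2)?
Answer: 30527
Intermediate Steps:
O(y) = (-1 + y)*(2 + y)
Q(L) = L + (2 + L)² (Q(L) = -2 + (2 + L) + (2 + L)² = L + (2 + L)²)
Q(165) + 2473 = (165 + (2 + 165)²) + 2473 = (165 + 167²) + 2473 = (165 + 27889) + 2473 = 28054 + 2473 = 30527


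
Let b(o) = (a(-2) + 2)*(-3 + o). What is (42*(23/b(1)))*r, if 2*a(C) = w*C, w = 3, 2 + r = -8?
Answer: -4830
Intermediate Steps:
r = -10 (r = -2 - 8 = -10)
a(C) = 3*C/2 (a(C) = (3*C)/2 = 3*C/2)
b(o) = 3 - o (b(o) = ((3/2)*(-2) + 2)*(-3 + o) = (-3 + 2)*(-3 + o) = -(-3 + o) = 3 - o)
(42*(23/b(1)))*r = (42*(23/(3 - 1*1)))*(-10) = (42*(23/(3 - 1)))*(-10) = (42*(23/2))*(-10) = 483*(-10) = -4830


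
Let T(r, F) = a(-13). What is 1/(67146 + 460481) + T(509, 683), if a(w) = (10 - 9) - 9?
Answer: -4221015/527627 ≈ -8.0000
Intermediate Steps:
a(w) = -8 (a(w) = 1 - 9 = -8)
T(r, F) = -8
1/(67146 + 460481) + T(509, 683) = 1/(67146 + 460481) - 8 = 1/527627 - 8 = -4221015/527627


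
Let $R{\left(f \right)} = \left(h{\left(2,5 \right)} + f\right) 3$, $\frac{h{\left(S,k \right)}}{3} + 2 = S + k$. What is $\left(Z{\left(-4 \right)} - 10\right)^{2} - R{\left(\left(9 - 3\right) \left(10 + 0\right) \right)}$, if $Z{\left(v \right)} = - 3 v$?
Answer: $-221$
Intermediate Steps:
$h{\left(S,k \right)} = -6 + 3 S + 3 k$ ($h{\left(S,k \right)} = -6 + 3 \left(S + k\right) = -6 + \left(3 S + 3 k\right) = -6 + 3 S + 3 k$)
$R{\left(f \right)} = 45 + 3 f$ ($R{\left(f \right)} = \left(\left(-6 + 3 \cdot 2 + 3 \cdot 5\right) + f\right) 3 = \left(\left(-6 + 6 + 15\right) + f\right) 3 = \left(15 + f\right) 3 = 45 + 3 f$)
$\left(Z{\left(-4 \right)} - 10\right)^{2} - R{\left(\left(9 - 3\right) \left(10 + 0\right) \right)} = \left(\left(-3\right) \left(-4\right) - 10\right)^{2} - \left(45 + 3 \left(9 - 3\right) \left(10 + 0\right)\right) = \left(12 - 10\right)^{2} - \left(45 + 3 \cdot 6 \cdot 10\right) = 2^{2} - \left(45 + 3 \cdot 60\right) = 4 - \left(45 + 180\right) = 4 - 225 = -221$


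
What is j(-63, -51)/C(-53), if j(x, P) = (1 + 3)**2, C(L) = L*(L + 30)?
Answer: 16/1219 ≈ 0.013126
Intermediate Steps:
C(L) = L*(30 + L)
j(x, P) = 16 (j(x, P) = 4**2 = 16)
j(-63, -51)/C(-53) = 16/((-53*(30 - 53))) = 16/((-53*(-23))) = 16/1219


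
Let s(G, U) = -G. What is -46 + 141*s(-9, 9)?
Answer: 1223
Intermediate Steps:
-46 + 141*s(-9, 9) = -46 + 141*(-1*(-9)) = -46 + 141*9 = -46 + 1269 = 1223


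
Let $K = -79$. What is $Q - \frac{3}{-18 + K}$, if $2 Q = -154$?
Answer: $- \frac{7466}{97} \approx -76.969$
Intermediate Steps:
$Q = -77$ ($Q = \frac{1}{2} \left(-154\right) = -77$)
$Q - \frac{3}{-18 + K} = -77 - \frac{3}{-18 - 79} = -77 - \frac{3}{-97} = -77 - - \frac{3}{97} = -77 + \frac{3}{97} = - \frac{7466}{97}$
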